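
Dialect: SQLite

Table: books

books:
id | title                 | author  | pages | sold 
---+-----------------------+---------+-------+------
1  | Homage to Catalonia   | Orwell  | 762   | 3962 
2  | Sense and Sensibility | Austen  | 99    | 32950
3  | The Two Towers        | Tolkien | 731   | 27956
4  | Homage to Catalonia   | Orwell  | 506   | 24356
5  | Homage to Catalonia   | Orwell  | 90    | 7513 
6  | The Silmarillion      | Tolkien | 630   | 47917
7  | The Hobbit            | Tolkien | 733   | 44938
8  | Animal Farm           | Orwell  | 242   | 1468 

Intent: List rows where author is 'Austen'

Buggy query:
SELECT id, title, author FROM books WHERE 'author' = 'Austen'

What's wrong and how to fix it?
Bug: Single quotes denote string literals in SQL; the column name is being compared as a constant string

Fix: Reference the column as author without single quotes

Corrected query:
SELECT id, title, author FROM books WHERE author = 'Austen'

Result:
id | title                 | author
---+-----------------------+-------
2  | Sense and Sensibility | Austen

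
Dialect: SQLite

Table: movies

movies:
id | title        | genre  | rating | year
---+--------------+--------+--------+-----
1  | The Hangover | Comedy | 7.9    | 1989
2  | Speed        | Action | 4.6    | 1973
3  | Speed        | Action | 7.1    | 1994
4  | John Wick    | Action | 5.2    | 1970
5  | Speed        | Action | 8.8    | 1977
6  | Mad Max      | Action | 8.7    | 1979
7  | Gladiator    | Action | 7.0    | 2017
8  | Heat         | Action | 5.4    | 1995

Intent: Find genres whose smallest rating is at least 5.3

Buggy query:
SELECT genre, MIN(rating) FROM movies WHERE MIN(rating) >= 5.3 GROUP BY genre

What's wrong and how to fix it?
Bug: Aggregates like MIN are computed per group after WHERE runs

Fix: Use HAVING for the per-group MIN condition

Corrected query:
SELECT genre, MIN(rating) FROM movies GROUP BY genre HAVING MIN(rating) >= 5.3

Result:
genre  | MIN(rating)
-------+------------
Comedy | 7.9        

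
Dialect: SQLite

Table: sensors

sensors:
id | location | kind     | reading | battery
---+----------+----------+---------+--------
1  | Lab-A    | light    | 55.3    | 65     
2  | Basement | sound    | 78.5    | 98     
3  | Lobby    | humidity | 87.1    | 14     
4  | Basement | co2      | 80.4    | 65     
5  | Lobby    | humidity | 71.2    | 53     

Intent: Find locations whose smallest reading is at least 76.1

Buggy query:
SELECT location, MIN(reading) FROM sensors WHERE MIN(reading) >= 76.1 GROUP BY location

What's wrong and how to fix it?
Bug: MIN() in WHERE is a misuse of aggregate

Fix: Use HAVING for the per-group MIN condition

Corrected query:
SELECT location, MIN(reading) FROM sensors GROUP BY location HAVING MIN(reading) >= 76.1

Result:
location | MIN(reading)
---------+-------------
Basement | 78.5        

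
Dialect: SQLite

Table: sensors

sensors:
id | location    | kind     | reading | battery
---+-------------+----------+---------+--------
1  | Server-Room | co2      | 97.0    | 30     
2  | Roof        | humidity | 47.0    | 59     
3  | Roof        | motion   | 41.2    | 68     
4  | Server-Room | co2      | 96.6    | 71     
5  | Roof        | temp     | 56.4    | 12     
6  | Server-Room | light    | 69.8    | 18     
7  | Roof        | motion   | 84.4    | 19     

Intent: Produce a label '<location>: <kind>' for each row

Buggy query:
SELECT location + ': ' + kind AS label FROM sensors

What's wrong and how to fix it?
Bug: SQLite uses || for string concatenation; + coerces text to numbers (yielding 0)

Fix: Use the || operator for string concatenation

Corrected query:
SELECT location || ': ' || kind AS label FROM sensors

Result:
label             
------------------
Server-Room: co2  
Roof: humidity    
Roof: motion      
Server-Room: co2  
Roof: temp        
Server-Room: light
Roof: motion      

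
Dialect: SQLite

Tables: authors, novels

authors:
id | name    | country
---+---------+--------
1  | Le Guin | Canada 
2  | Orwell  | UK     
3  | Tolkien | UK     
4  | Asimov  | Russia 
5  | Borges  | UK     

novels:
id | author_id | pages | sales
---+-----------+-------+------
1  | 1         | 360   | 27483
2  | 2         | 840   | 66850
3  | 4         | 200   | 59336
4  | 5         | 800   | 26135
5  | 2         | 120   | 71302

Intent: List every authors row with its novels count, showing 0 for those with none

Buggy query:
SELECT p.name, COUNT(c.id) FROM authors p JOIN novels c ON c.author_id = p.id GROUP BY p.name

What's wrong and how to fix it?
Bug: An inner join excludes parents with zero children

Fix: Use LEFT JOIN so parents without children still appear (COUNT(c.id) gives 0)

Corrected query:
SELECT p.name, COUNT(c.id) FROM authors p LEFT JOIN novels c ON c.author_id = p.id GROUP BY p.name

Result:
name    | COUNT(c.id)
--------+------------
Asimov  | 1          
Borges  | 1          
Le Guin | 1          
Orwell  | 2          
Tolkien | 0          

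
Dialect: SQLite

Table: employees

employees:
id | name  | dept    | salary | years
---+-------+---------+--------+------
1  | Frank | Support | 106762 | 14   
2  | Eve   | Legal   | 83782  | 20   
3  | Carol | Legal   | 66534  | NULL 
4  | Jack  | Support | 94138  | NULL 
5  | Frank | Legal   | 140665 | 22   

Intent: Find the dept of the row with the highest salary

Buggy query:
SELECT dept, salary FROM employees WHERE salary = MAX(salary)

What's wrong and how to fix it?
Bug: MAX(salary) is an aggregate and cannot be used directly in WHERE

Fix: Use a subquery: WHERE salary = (SELECT MAX(salary) FROM employees)

Corrected query:
SELECT dept, salary FROM employees WHERE salary = (SELECT MAX(salary) FROM employees)

Result:
dept  | salary
------+-------
Legal | 140665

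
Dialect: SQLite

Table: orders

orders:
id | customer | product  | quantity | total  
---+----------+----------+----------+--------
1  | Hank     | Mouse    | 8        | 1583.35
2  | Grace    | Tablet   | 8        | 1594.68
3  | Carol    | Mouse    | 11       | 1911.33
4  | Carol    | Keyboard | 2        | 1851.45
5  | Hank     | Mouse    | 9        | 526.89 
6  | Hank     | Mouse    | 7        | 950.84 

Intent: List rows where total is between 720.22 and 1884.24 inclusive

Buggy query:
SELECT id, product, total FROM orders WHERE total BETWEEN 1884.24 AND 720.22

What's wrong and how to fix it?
Bug: BETWEEN expects the lower bound first; with 1884.24 AND 720.22 the range is empty

Fix: Write BETWEEN 720.22 AND 1884.24

Corrected query:
SELECT id, product, total FROM orders WHERE total BETWEEN 720.22 AND 1884.24

Result:
id | product  | total  
---+----------+--------
1  | Mouse    | 1583.35
2  | Tablet   | 1594.68
4  | Keyboard | 1851.45
6  | Mouse    | 950.84 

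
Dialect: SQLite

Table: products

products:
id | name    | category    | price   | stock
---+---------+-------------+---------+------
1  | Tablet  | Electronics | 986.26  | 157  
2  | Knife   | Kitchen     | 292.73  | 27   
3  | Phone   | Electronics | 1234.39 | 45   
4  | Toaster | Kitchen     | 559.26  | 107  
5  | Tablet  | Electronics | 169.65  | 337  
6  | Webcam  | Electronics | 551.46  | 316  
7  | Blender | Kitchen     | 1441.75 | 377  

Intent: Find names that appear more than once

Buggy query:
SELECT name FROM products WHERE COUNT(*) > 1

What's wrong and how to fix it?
Bug: WHERE can't reference COUNT(*); aggregates are computed after WHERE

Fix: Group first, then use HAVING for the count condition

Corrected query:
SELECT name FROM products GROUP BY name HAVING COUNT(*) > 1

Result:
name  
------
Tablet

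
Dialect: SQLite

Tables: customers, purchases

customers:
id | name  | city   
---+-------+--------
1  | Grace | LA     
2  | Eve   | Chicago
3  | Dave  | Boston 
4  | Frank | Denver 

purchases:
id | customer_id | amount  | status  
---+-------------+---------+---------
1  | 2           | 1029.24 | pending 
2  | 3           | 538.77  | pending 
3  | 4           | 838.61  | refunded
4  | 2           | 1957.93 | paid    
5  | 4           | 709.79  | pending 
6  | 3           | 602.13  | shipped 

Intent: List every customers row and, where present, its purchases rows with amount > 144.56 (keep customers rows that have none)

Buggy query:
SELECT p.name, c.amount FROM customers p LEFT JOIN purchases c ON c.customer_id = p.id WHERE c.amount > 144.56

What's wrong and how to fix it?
Bug: Filtering c.amount in WHERE discards the NULL rows produced by LEFT JOIN, turning it into an inner join

Fix: Put 'c.amount > 144.56' in the JOIN's ON clause instead of WHERE

Corrected query:
SELECT p.name, c.amount FROM customers p LEFT JOIN purchases c ON c.customer_id = p.id AND c.amount > 144.56

Result:
name  | amount 
------+--------
Grace | NULL   
Eve   | 1029.24
Eve   | 1957.93
Dave  | 538.77 
Dave  | 602.13 
Frank | 709.79 
Frank | 838.61 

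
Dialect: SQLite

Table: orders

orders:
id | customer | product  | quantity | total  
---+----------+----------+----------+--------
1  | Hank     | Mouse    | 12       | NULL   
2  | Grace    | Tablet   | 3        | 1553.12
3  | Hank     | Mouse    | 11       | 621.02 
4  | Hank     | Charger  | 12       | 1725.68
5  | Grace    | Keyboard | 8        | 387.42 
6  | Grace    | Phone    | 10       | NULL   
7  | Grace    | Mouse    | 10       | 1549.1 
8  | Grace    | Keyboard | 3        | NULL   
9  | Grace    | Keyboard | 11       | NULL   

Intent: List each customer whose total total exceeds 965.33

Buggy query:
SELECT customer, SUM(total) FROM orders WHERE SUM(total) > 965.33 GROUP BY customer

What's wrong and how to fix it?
Bug: WHERE runs before GROUP BY, so aggregates aren't available there

Fix: Move the aggregate condition to a HAVING clause

Corrected query:
SELECT customer, SUM(total) FROM orders GROUP BY customer HAVING SUM(total) > 965.33

Result:
customer | SUM(total)
---------+-----------
Grace    | 3489.64   
Hank     | 2346.7    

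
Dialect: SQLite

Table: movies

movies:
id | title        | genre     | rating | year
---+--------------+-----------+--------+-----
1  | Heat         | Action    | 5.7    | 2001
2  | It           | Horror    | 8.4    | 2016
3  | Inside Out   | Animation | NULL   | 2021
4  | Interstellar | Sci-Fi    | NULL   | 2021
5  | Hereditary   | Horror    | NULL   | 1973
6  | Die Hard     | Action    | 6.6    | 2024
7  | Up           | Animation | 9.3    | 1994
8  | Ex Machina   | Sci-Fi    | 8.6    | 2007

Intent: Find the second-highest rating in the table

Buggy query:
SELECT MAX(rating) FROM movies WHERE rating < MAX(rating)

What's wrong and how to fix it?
Bug: The inner MAX is an aggregate inside WHERE, which is not allowed

Fix: Put the inner MAX in a scalar subquery

Corrected query:
SELECT MAX(rating) FROM movies WHERE rating < (SELECT MAX(rating) FROM movies)

Result:
MAX(rating)
-----------
8.6        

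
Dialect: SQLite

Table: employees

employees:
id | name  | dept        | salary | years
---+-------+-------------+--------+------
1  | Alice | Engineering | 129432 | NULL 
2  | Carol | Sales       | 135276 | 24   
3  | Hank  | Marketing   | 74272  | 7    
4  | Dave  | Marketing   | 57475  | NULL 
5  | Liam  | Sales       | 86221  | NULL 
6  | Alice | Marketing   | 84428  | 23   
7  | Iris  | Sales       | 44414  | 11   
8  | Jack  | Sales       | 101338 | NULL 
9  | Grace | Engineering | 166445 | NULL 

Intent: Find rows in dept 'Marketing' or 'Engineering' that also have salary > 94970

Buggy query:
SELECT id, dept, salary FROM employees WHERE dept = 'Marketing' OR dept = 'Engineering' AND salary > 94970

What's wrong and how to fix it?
Bug: Without parentheses, AND is evaluated before OR, so the salary filter only applies to the 'Engineering' branch

Fix: Add parentheses around the OR so the AND applies to both alternatives

Corrected query:
SELECT id, dept, salary FROM employees WHERE (dept = 'Marketing' OR dept = 'Engineering') AND salary > 94970

Result:
id | dept        | salary
---+-------------+-------
1  | Engineering | 129432
9  | Engineering | 166445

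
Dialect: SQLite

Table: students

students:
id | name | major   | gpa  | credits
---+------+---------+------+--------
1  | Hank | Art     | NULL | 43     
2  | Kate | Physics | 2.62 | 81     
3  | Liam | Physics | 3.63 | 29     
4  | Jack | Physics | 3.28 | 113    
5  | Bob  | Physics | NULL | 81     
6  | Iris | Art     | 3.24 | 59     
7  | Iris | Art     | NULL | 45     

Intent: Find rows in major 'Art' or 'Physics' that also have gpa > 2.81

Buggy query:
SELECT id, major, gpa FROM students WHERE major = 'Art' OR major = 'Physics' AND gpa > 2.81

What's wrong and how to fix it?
Bug: Without parentheses, AND is evaluated before OR, so the gpa filter only applies to the 'Physics' branch

Fix: Add parentheses around the OR so the AND applies to both alternatives

Corrected query:
SELECT id, major, gpa FROM students WHERE (major = 'Art' OR major = 'Physics') AND gpa > 2.81

Result:
id | major   | gpa 
---+---------+-----
3  | Physics | 3.63
4  | Physics | 3.28
6  | Art     | 3.24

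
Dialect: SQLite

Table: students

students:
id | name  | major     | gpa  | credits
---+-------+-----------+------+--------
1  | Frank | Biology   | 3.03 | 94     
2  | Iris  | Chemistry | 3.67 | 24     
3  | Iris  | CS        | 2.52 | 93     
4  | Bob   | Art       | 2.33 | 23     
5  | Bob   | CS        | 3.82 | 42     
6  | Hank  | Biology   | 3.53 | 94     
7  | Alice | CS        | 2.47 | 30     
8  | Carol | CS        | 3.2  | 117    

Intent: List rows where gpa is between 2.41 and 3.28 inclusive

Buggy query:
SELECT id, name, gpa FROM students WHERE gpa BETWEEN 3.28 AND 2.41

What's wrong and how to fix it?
Bug: The bounds are reversed; BETWEEN a AND b requires a <= b to match anything

Fix: Write BETWEEN 2.41 AND 3.28

Corrected query:
SELECT id, name, gpa FROM students WHERE gpa BETWEEN 2.41 AND 3.28

Result:
id | name  | gpa 
---+-------+-----
1  | Frank | 3.03
3  | Iris  | 2.52
7  | Alice | 2.47
8  | Carol | 3.2 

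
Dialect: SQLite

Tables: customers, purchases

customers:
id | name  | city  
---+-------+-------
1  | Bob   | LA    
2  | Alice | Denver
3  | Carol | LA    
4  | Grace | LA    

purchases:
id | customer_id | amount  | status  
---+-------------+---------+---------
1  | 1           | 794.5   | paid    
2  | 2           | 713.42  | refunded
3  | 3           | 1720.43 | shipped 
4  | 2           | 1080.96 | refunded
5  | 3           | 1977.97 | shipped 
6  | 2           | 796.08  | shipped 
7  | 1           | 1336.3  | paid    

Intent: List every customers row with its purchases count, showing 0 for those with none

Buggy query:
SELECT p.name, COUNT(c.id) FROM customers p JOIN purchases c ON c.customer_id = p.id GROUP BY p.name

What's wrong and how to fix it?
Bug: INNER JOIN drops customers rows that have no matching purchases rows

Fix: Switch to LEFT JOIN to retain unmatched parent rows

Corrected query:
SELECT p.name, COUNT(c.id) FROM customers p LEFT JOIN purchases c ON c.customer_id = p.id GROUP BY p.name

Result:
name  | COUNT(c.id)
------+------------
Alice | 3          
Bob   | 2          
Carol | 2          
Grace | 0          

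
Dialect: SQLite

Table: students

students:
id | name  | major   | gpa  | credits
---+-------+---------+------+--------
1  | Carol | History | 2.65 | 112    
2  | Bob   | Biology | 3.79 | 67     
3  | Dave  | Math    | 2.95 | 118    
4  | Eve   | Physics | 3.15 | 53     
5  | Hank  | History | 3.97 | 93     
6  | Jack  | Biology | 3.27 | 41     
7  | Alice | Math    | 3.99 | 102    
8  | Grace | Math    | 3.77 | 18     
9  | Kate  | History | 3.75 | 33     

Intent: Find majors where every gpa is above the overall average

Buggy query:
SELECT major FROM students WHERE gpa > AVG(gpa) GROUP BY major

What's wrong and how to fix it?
Bug: AVG() is an aggregate; it can't sit directly in WHERE

Fix: Use a subquery for AVG and a HAVING MIN(...) filter so the condition holds for every row in the group

Corrected query:
SELECT major FROM students GROUP BY major HAVING MIN(gpa) > (SELECT AVG(gpa) FROM students)

Result:
(no rows)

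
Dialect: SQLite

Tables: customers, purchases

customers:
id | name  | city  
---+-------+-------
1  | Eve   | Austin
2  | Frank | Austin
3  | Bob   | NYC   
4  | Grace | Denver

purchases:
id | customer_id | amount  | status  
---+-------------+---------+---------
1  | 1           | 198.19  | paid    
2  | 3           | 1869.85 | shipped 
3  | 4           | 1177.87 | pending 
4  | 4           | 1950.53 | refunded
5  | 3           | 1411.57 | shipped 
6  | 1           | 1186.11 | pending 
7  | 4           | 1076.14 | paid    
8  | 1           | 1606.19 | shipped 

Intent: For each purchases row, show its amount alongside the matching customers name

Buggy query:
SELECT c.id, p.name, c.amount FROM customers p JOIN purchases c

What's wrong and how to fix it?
Bug: Missing join condition: each purchases row is matched to all customers rows instead of just its own

Fix: Specify the join condition linking the foreign key to the parent id

Corrected query:
SELECT c.id, p.name, c.amount FROM customers p JOIN purchases c ON c.customer_id = p.id

Result:
id | name  | amount 
---+-------+--------
1  | Eve   | 198.19 
2  | Bob   | 1869.85
3  | Grace | 1177.87
4  | Grace | 1950.53
5  | Bob   | 1411.57
6  | Eve   | 1186.11
7  | Grace | 1076.14
8  | Eve   | 1606.19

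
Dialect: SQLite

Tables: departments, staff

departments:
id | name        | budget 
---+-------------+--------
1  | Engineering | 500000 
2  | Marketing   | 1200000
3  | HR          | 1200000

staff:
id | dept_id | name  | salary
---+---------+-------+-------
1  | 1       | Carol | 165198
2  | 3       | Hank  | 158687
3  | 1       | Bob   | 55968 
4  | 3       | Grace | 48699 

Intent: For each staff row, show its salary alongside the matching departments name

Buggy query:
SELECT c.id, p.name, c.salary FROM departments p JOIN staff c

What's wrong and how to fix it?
Bug: Missing join condition: each staff row is matched to all departments rows instead of just its own

Fix: Specify the join condition linking the foreign key to the parent id

Corrected query:
SELECT c.id, p.name, c.salary FROM departments p JOIN staff c ON c.dept_id = p.id

Result:
id | name        | salary
---+-------------+-------
1  | Engineering | 165198
2  | HR          | 158687
3  | Engineering | 55968 
4  | HR          | 48699 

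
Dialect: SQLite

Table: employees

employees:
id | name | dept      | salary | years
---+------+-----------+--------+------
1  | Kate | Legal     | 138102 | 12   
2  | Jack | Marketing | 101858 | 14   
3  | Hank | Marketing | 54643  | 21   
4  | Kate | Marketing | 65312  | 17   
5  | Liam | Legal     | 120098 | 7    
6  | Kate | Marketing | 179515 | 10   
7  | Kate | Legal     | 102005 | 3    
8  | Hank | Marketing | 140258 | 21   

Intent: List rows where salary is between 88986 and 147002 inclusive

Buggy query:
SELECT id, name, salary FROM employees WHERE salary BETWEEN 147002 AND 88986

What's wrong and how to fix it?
Bug: The bounds are reversed; BETWEEN a AND b requires a <= b to match anything

Fix: Swap the bounds so the smaller value comes first

Corrected query:
SELECT id, name, salary FROM employees WHERE salary BETWEEN 88986 AND 147002

Result:
id | name | salary
---+------+-------
1  | Kate | 138102
2  | Jack | 101858
5  | Liam | 120098
7  | Kate | 102005
8  | Hank | 140258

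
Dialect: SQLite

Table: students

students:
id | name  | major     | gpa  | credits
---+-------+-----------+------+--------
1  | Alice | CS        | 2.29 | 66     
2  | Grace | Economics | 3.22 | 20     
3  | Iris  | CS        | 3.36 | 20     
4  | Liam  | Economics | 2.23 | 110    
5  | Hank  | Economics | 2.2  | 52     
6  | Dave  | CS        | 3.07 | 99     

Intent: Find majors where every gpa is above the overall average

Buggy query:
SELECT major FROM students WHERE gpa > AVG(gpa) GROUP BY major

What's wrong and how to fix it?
Bug: WHERE evaluates per row before aggregation, so AVG() is unavailable

Fix: Compute the overall average in a scalar subquery and compare each group's MIN against it in HAVING

Corrected query:
SELECT major FROM students GROUP BY major HAVING MIN(gpa) > (SELECT AVG(gpa) FROM students)

Result:
(no rows)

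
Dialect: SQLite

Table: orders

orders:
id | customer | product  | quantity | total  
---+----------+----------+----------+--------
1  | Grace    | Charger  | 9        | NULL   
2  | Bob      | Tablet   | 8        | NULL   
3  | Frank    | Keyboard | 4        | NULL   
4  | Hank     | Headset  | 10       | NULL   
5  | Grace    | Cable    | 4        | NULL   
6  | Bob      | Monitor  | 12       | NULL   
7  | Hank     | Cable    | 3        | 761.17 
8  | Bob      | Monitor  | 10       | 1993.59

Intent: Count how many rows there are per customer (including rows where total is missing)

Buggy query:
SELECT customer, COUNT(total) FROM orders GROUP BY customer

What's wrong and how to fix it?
Bug: COUNT(total) skips NULLs, so groups with missing total are undercounted

Fix: Use COUNT(*) to count all rows regardless of NULL

Corrected query:
SELECT customer, COUNT(*) FROM orders GROUP BY customer

Result:
customer | COUNT(*)
---------+---------
Bob      | 3       
Frank    | 1       
Grace    | 2       
Hank     | 2       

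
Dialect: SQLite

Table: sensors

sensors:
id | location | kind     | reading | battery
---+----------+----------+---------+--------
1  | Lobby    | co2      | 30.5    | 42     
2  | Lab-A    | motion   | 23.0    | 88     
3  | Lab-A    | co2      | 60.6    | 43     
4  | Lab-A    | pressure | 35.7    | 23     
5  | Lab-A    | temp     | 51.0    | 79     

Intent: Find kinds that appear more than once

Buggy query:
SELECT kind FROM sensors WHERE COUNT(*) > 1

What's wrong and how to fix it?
Bug: COUNT(*) is an aggregate and cannot be used in WHERE

Fix: Group first, then use HAVING for the count condition

Corrected query:
SELECT kind FROM sensors GROUP BY kind HAVING COUNT(*) > 1

Result:
kind
----
co2 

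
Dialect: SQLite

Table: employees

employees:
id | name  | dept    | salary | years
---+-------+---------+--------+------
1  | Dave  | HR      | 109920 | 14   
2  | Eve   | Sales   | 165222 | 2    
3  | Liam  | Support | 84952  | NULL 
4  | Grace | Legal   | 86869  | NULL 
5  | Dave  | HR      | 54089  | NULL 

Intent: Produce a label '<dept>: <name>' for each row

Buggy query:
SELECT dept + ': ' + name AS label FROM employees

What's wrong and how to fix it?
Bug: '+' is numeric addition; on text columns SQLite converts them to 0 instead of concatenating

Fix: Use the || operator for string concatenation

Corrected query:
SELECT dept || ': ' || name AS label FROM employees

Result:
label        
-------------
HR: Dave     
Sales: Eve   
Support: Liam
Legal: Grace 
HR: Dave     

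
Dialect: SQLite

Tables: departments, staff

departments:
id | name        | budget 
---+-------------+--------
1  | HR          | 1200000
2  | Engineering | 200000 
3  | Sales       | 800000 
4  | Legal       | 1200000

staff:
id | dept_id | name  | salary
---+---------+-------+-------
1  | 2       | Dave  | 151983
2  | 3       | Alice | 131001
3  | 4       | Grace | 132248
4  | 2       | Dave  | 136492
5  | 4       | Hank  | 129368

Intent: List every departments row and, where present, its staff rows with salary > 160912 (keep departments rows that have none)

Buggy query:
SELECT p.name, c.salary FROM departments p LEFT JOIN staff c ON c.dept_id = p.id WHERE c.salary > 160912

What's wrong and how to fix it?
Bug: A WHERE condition on the right-hand table after LEFT JOIN drops unmatched parents

Fix: Put 'c.salary > 160912' in the JOIN's ON clause instead of WHERE

Corrected query:
SELECT p.name, c.salary FROM departments p LEFT JOIN staff c ON c.dept_id = p.id AND c.salary > 160912

Result:
name        | salary
------------+-------
HR          | NULL  
Engineering | NULL  
Sales       | NULL  
Legal       | NULL  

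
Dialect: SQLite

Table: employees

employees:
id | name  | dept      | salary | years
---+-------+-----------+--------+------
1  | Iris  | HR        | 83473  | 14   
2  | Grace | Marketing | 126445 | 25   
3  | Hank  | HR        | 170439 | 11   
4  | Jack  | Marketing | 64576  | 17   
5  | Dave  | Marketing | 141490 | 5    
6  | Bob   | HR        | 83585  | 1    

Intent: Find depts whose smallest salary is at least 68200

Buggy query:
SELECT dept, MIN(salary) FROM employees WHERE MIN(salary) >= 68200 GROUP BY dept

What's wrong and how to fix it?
Bug: Aggregates like MIN are computed per group after WHERE runs

Fix: Use HAVING for the per-group MIN condition

Corrected query:
SELECT dept, MIN(salary) FROM employees GROUP BY dept HAVING MIN(salary) >= 68200

Result:
dept | MIN(salary)
-----+------------
HR   | 83473      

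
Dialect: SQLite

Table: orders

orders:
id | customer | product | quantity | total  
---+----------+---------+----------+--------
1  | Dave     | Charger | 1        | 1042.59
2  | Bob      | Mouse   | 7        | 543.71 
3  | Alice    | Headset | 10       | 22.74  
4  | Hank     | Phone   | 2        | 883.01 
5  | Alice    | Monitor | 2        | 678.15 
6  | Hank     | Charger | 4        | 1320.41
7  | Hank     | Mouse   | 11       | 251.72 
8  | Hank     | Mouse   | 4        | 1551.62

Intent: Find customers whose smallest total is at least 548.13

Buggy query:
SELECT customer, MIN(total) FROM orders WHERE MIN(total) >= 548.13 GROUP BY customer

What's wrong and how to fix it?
Bug: MIN() in WHERE is a misuse of aggregate

Fix: Replace WHERE with HAVING after the GROUP BY

Corrected query:
SELECT customer, MIN(total) FROM orders GROUP BY customer HAVING MIN(total) >= 548.13

Result:
customer | MIN(total)
---------+-----------
Dave     | 1042.59   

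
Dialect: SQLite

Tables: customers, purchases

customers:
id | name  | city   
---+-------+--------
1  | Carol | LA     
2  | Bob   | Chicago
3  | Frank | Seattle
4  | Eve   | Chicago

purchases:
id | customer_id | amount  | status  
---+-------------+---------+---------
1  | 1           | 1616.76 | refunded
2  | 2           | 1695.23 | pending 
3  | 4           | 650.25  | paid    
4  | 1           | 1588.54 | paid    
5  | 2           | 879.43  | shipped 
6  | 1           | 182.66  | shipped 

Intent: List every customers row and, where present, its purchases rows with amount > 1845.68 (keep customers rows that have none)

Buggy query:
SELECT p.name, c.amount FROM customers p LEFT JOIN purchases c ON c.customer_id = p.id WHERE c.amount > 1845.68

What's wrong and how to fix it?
Bug: Filtering c.amount in WHERE discards the NULL rows produced by LEFT JOIN, turning it into an inner join

Fix: Move the right-table condition into the ON clause so unmatched parents are kept

Corrected query:
SELECT p.name, c.amount FROM customers p LEFT JOIN purchases c ON c.customer_id = p.id AND c.amount > 1845.68

Result:
name  | amount
------+-------
Carol | NULL  
Bob   | NULL  
Frank | NULL  
Eve   | NULL  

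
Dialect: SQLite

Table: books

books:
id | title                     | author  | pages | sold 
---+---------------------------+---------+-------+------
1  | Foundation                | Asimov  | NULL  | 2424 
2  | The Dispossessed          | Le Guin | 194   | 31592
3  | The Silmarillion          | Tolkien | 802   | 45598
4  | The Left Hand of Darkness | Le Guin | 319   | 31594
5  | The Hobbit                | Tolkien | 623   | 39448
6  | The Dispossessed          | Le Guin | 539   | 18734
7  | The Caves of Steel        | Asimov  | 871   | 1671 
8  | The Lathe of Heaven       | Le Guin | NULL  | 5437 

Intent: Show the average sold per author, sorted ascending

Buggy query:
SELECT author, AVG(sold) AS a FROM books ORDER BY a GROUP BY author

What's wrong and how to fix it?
Bug: GROUP BY must precede ORDER BY

Fix: Move ORDER BY to the end, after GROUP BY

Corrected query:
SELECT author, AVG(sold) AS a FROM books GROUP BY author ORDER BY a

Result:
author  | a       
--------+---------
Asimov  | 2047.5  
Le Guin | 21839.25
Tolkien | 42523   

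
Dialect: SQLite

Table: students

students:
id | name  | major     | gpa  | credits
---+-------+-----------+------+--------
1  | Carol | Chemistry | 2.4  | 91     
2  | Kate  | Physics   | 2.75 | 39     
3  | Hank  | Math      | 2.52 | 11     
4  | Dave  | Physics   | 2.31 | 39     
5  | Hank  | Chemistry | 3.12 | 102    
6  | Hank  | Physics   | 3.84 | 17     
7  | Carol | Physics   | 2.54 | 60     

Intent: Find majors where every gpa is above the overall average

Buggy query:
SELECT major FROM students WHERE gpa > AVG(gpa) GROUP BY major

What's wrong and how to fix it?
Bug: AVG() is an aggregate; it can't sit directly in WHERE

Fix: Compute the overall average in a scalar subquery and compare each group's MIN against it in HAVING

Corrected query:
SELECT major FROM students GROUP BY major HAVING MIN(gpa) > (SELECT AVG(gpa) FROM students)

Result:
(no rows)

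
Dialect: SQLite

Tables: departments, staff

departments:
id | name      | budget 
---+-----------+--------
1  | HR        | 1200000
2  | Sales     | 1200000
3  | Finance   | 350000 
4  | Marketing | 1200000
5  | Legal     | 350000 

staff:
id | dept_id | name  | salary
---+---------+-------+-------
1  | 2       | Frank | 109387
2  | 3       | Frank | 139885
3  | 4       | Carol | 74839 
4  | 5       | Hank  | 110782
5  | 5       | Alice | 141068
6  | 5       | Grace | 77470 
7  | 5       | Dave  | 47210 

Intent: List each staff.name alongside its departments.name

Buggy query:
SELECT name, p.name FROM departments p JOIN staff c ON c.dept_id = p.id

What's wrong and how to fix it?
Bug: Both tables have a 'name' column; the unqualified reference is ambiguous

Fix: Prefix ambiguous columns with the table alias

Corrected query:
SELECT c.name, p.name FROM departments p JOIN staff c ON c.dept_id = p.id

Result:
name  | name     
------+----------
Frank | Sales    
Frank | Finance  
Carol | Marketing
Hank  | Legal    
Alice | Legal    
Grace | Legal    
Dave  | Legal    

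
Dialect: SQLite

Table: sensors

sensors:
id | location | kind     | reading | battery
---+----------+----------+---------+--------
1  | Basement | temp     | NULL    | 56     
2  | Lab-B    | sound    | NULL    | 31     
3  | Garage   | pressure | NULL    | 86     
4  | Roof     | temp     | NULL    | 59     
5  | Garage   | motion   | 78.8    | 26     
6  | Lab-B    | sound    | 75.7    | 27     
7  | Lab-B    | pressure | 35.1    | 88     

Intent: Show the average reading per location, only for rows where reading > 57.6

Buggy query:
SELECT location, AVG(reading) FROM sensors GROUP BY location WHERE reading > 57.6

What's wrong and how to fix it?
Bug: WHERE cannot follow GROUP BY

Fix: Place WHERE between FROM and GROUP BY

Corrected query:
SELECT location, AVG(reading) FROM sensors WHERE reading > 57.6 GROUP BY location

Result:
location | AVG(reading)
---------+-------------
Garage   | 78.8        
Lab-B    | 75.7        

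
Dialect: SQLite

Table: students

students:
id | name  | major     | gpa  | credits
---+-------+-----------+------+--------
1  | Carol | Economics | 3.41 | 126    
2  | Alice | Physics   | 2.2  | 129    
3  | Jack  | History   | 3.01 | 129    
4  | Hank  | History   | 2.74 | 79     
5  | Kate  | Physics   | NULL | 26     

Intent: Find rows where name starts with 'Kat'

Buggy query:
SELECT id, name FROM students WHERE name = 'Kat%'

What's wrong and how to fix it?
Bug: '=' compares the literal string including the % character; pattern matching needs LIKE

Fix: Use LIKE for wildcard pattern matching

Corrected query:
SELECT id, name FROM students WHERE name LIKE 'Kat%'

Result:
id | name
---+-----
5  | Kate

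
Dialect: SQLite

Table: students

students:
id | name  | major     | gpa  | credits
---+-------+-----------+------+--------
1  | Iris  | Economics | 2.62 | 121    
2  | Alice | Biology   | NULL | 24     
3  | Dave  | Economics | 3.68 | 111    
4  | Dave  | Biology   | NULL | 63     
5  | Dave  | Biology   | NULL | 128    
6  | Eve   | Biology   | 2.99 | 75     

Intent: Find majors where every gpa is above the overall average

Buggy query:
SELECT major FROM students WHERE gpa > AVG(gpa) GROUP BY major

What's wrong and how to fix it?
Bug: WHERE evaluates per row before aggregation, so AVG() is unavailable

Fix: Use a subquery for AVG and a HAVING MIN(...) filter so the condition holds for every row in the group

Corrected query:
SELECT major FROM students GROUP BY major HAVING MIN(gpa) > (SELECT AVG(gpa) FROM students)

Result:
(no rows)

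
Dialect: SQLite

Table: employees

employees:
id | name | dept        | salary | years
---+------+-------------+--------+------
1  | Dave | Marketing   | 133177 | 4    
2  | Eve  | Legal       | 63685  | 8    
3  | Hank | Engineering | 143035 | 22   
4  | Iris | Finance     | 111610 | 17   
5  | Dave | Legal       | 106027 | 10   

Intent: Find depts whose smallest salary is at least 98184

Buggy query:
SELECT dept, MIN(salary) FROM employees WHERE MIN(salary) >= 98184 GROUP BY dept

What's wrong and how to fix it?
Bug: Aggregates like MIN are computed per group after WHERE runs

Fix: Use HAVING for the per-group MIN condition

Corrected query:
SELECT dept, MIN(salary) FROM employees GROUP BY dept HAVING MIN(salary) >= 98184

Result:
dept        | MIN(salary)
------------+------------
Engineering | 143035     
Finance     | 111610     
Marketing   | 133177     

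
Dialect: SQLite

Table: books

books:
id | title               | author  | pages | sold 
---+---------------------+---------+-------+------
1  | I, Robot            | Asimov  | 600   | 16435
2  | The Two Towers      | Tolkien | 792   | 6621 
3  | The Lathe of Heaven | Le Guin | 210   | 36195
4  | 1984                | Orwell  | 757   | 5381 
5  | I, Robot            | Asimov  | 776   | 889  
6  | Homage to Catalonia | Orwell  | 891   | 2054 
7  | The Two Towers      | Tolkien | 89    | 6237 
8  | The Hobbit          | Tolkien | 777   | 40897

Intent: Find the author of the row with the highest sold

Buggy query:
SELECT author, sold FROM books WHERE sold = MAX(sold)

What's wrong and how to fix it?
Bug: WHERE is evaluated per row; an aggregate over the whole table isn't defined there

Fix: Use a subquery: WHERE sold = (SELECT MAX(sold) FROM books)

Corrected query:
SELECT author, sold FROM books WHERE sold = (SELECT MAX(sold) FROM books)

Result:
author  | sold 
--------+------
Tolkien | 40897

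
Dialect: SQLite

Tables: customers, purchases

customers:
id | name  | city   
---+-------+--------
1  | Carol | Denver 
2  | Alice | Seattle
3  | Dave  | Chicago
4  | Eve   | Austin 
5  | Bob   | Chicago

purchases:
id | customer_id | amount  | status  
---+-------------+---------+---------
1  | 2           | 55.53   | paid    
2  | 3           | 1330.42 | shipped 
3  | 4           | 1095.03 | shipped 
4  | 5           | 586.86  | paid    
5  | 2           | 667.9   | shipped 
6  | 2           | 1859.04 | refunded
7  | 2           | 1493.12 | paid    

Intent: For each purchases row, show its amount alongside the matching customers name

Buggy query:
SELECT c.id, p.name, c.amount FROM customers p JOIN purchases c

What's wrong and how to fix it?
Bug: JOIN with no ON clause produces a cartesian product; every purchases row pairs with every customers row

Fix: Specify the join condition linking the foreign key to the parent id

Corrected query:
SELECT c.id, p.name, c.amount FROM customers p JOIN purchases c ON c.customer_id = p.id

Result:
id | name  | amount 
---+-------+--------
1  | Alice | 55.53  
2  | Dave  | 1330.42
3  | Eve   | 1095.03
4  | Bob   | 586.86 
5  | Alice | 667.9  
6  | Alice | 1859.04
7  | Alice | 1493.12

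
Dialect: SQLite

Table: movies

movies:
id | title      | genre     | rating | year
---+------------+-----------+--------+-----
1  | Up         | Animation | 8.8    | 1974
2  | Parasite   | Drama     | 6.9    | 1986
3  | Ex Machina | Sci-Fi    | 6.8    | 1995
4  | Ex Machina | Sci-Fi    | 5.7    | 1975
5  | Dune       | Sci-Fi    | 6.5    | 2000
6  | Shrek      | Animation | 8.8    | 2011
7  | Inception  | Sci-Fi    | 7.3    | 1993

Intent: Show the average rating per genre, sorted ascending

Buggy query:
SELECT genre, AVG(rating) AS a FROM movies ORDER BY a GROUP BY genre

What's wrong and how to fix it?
Bug: GROUP BY must precede ORDER BY

Fix: Reorder: SELECT … FROM … GROUP BY … ORDER BY …

Corrected query:
SELECT genre, AVG(rating) AS a FROM movies GROUP BY genre ORDER BY a

Result:
genre     | a    
----------+------
Sci-Fi    | 6.575
Drama     | 6.9  
Animation | 8.8  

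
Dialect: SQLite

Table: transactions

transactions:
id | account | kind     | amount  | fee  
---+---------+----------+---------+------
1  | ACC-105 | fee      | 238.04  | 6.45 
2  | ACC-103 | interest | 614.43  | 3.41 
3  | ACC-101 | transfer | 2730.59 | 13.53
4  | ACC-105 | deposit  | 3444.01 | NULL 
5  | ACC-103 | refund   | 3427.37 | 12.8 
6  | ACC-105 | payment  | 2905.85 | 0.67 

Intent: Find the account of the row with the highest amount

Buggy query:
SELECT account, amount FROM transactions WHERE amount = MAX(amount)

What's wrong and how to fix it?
Bug: MAX(amount) is an aggregate and cannot be used directly in WHERE

Fix: Use a subquery: WHERE amount = (SELECT MAX(amount) FROM transactions)

Corrected query:
SELECT account, amount FROM transactions WHERE amount = (SELECT MAX(amount) FROM transactions)

Result:
account | amount 
--------+--------
ACC-105 | 3444.01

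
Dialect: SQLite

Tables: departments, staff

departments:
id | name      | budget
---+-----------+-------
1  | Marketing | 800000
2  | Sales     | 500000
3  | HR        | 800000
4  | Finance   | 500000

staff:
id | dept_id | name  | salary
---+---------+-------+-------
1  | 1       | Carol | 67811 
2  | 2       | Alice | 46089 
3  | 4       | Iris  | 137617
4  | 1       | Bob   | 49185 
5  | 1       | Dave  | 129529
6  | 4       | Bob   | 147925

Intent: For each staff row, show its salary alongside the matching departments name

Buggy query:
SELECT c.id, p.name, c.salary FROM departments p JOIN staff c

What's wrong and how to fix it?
Bug: JOIN with no ON clause produces a cartesian product; every staff row pairs with every departments row

Fix: Add ON c.dept_id = p.id to the JOIN

Corrected query:
SELECT c.id, p.name, c.salary FROM departments p JOIN staff c ON c.dept_id = p.id

Result:
id | name      | salary
---+-----------+-------
1  | Marketing | 67811 
2  | Sales     | 46089 
3  | Finance   | 137617
4  | Marketing | 49185 
5  | Marketing | 129529
6  | Finance   | 147925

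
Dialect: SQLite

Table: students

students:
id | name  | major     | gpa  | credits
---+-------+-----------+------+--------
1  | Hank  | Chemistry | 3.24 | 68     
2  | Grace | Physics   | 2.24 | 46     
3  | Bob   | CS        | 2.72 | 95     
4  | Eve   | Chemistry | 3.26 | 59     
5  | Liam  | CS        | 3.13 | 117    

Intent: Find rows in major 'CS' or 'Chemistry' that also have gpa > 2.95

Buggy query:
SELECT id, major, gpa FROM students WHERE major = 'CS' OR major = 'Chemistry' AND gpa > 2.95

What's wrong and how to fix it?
Bug: Without parentheses, AND is evaluated before OR, so the gpa filter only applies to the 'Chemistry' branch

Fix: Add parentheses around the OR so the AND applies to both alternatives

Corrected query:
SELECT id, major, gpa FROM students WHERE (major = 'CS' OR major = 'Chemistry') AND gpa > 2.95

Result:
id | major     | gpa 
---+-----------+-----
1  | Chemistry | 3.24
4  | Chemistry | 3.26
5  | CS        | 3.13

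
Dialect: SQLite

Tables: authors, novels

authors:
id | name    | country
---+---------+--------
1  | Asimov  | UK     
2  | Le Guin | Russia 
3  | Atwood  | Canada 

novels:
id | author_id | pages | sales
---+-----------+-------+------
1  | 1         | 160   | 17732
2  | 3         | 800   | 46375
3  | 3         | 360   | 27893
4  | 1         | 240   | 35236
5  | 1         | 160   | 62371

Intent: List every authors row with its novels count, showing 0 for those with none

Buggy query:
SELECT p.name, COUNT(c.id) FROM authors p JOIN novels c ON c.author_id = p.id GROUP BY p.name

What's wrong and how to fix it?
Bug: An inner join excludes parents with zero children

Fix: Switch to LEFT JOIN to retain unmatched parent rows

Corrected query:
SELECT p.name, COUNT(c.id) FROM authors p LEFT JOIN novels c ON c.author_id = p.id GROUP BY p.name

Result:
name    | COUNT(c.id)
--------+------------
Asimov  | 3          
Atwood  | 2          
Le Guin | 0          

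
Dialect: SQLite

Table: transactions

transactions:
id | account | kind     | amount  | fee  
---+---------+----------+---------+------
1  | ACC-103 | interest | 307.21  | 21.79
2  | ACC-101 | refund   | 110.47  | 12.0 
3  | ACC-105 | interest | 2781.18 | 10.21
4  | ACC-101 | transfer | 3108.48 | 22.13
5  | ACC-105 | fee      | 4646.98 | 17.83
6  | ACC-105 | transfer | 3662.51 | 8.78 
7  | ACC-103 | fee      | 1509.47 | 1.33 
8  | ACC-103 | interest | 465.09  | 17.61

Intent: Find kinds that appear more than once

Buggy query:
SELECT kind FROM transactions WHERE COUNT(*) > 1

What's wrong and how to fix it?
Bug: WHERE can't reference COUNT(*); aggregates are computed after WHERE

Fix: GROUP BY kind, then filter groups with HAVING COUNT(*) > 1

Corrected query:
SELECT kind FROM transactions GROUP BY kind HAVING COUNT(*) > 1

Result:
kind    
--------
fee     
interest
transfer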